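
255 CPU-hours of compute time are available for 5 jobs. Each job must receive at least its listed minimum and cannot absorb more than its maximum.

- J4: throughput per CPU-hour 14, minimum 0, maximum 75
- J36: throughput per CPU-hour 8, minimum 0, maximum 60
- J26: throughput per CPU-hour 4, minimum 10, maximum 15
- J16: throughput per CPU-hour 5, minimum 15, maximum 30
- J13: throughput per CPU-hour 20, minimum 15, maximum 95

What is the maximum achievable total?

Meeting every minimum uses 0+0+10+15+15 = 40 CPU-hours, leaving 215.
Highest throughput per CPU-hour first: J13 20 > J4 14 > J36 8 > J16 5 > J26 4.
J13 takes 80 more to reach its cap of 95 ; 135 left.
J4 takes 75 more to reach its cap of 75 ; 60 left.
J36: +60 to 60 (cap) ; 0 left.
Total = 14×75 + 8×60 + 4×10 + 5×15 + 20×95 = 3545.

3545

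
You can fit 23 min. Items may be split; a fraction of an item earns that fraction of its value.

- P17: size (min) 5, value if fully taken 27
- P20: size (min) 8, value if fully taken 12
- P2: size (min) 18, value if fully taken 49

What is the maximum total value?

76

Sort by value density: P17 27/5≈5.4, P2 49/18≈2.72, P20 12/8≈1.5.
All 5 min of P17 fit (value 27) ; 18 remain.
Take all of P2 (18 min, value 49) ; 0 min left.
Total value = 76.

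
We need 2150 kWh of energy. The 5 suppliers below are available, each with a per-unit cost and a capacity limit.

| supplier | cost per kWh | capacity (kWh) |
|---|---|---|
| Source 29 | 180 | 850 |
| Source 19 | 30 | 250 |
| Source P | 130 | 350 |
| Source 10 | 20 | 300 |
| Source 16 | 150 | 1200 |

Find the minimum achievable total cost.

248000

Fill from the cheapest supplier first.
Source 10 (20): use full 300 — 1850 kWh to go.
Take 250 from Source 19 at 30 — need 1600 more.
Source P (130): use full 350 — 1250 kWh to go.
Source 16 (150): use full 1200 — 50 kWh to go.
Take 50 from Source 29 at 180 to finish.
Cost = 300×20 + 250×30 + 350×130 + 1200×150 + 50×180 = 248000.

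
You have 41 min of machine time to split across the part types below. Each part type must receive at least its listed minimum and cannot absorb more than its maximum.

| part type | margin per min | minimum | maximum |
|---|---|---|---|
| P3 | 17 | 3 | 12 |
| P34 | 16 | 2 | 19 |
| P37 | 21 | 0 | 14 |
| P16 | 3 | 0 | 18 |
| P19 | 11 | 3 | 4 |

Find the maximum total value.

Meeting every minimum uses 3+2+0+0+3 = 8 min, leaving 33.
Highest margin per min first: P37 21 > P3 17 > P34 16 > P19 11 > P16 3.
Give P37 14 more to hit its cap of 14 ; 19 left.
P3: +9 to 12 (cap) ; 10 left.
Only 10 left; P34 takes them to reach 12.
Total = 17×12 + 16×12 + 21×14 + 11×3 = 723.

723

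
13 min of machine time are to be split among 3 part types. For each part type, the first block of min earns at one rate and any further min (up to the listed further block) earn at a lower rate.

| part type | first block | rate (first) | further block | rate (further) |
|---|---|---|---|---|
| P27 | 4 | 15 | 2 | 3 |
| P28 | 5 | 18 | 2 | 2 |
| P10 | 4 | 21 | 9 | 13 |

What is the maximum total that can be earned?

Order all 6 blocks by rate: P10/first 21 > P28/first 18 > P27/first 15 > P10/second 13 > P27/second 3 > P28/second 2.
P10/first (21): +4 → 9 left.
P28 first at 18: fill all 5 → 4 left.
P27 first at 15: fill all 4 → 0 left.
Total = 21×4 + 18×5 + 15×4 = 234.

234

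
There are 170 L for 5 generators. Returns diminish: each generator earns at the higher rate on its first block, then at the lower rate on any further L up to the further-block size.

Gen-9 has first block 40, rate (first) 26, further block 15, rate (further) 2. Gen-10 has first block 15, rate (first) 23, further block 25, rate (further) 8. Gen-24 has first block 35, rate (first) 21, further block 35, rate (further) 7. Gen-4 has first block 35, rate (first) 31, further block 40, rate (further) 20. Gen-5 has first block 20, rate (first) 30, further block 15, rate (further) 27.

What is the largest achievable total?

Treat each block as its own option and order by rate: Gen-4/tier1 31 > Gen-5/tier1 30 > Gen-5/tier2 27 > Gen-9/tier1 26 > Gen-10/tier1 23 > Gen-24/tier1 21 > Gen-4/tier2 20 > Gen-10/tier2 8 > Gen-24/tier2 7 > Gen-9/tier2 2.
Gen-4 tier1 at 31: fill all 35 → 135 left.
Gen-5 tier1 at 30: fill all 20 → 115 left.
Gen-5/tier2 (27): +15 → 100 left.
Fill Gen-9 tier1 block (40 at 26) → 60 left.
Gen-10 tier1 at 23: fill all 15 → 45 left.
Gen-24/tier1 (21): +35 → 10 left.
10 remain; put them into Gen-4 tier2 at 20.
Total = 31×35 + 30×20 + 27×15 + 26×40 + 23×15 + 21×35 + 20×10 = 4410.

4410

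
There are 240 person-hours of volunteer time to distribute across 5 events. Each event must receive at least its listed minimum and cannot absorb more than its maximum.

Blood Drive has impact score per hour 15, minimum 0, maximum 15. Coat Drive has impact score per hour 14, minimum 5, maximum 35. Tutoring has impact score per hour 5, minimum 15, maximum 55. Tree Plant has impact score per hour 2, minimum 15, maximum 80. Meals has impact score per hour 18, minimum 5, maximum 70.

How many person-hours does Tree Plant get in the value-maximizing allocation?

65

Meeting every minimum uses 0+5+15+15+5 = 40 person-hours, leaving 200.
Rank by impact score per hour: Meals 18 > Blood Drive 15 > Coat Drive 14 > Tutoring 5 > Tree Plant 2.
Give Meals 65 more to hit its cap of 70 → 135 left.
Blood Drive: +15 to 15 (cap) → 120 left.
Coat Drive: +30 to 35 (cap) → 90 left.
Give Tutoring 40 more to hit its cap of 55 → 50 left.
Tree Plant: +50 (room for 65) → 65. Pool exhausted.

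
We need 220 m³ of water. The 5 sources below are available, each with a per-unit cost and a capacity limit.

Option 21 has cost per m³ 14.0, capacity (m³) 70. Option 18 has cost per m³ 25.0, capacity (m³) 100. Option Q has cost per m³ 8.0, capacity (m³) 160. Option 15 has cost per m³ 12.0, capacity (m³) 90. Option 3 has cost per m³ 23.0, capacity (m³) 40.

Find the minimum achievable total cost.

2000

Use sources in increasing cost order.
Option Q (8.0): use full 160 ; 60 m³ to go.
Option 15 at 12.0: take 60 of its 90 ; requirement met.
Option 21, Option 3, Option 18: unused.
Cost = 160×8.0 + 60×12.0 = 2000.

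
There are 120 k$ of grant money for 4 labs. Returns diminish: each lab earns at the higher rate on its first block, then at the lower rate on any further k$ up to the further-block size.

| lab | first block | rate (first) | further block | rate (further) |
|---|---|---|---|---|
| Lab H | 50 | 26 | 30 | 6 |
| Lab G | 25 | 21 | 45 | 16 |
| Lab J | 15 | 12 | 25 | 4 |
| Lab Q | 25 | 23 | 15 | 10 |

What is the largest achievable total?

2720

Treat each block as its own option and order by rate: Lab H/first 26 > Lab Q/first 23 > Lab G/first 21 > Lab G/second 16 > Lab J/first 12 > Lab Q/second 10 > Lab H/second 6 > Lab J/second 4.
Lab H/first (26): +50 — 70 left.
Fill Lab Q first block (25 at 23) — 45 left.
Lab G/first (21): +25 — 20 left.
Lab G second at 16: only 20 left, fill 20.
Total = 26×50 + 23×25 + 21×25 + 16×20 = 2720.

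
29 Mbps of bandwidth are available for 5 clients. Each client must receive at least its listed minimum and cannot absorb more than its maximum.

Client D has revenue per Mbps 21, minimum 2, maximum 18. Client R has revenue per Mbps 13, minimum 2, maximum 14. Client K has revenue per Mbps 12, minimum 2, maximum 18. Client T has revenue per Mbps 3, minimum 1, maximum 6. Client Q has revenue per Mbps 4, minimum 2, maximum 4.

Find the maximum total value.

491

Meeting every minimum uses 2+2+2+1+2 = 9 Mbps, leaving 20.
Rank by revenue per Mbps: Client D 21 > Client R 13 > Client K 12 > Client Q 4 > Client T 3.
Client D: +16 to 18 (cap) — 4 left.
Client R has room for 12 more but only 4 remain, so it gets 6.
Total = 21×18 + 13×6 + 12×2 + 3×1 + 4×2 = 491.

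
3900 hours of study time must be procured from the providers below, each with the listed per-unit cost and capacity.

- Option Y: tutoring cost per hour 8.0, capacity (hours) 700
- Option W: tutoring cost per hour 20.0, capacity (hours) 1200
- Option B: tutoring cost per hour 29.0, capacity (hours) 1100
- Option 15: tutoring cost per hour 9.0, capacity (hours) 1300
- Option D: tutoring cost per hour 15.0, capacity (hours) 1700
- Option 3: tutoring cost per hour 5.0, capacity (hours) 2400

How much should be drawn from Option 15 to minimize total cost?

Fill from the cheapest provider first.
Option 3 at 5.0: take all 2400 hours — 1500 still needed.
Option Y (8.0): use full 700 — 800 hours to go.
Option 15 at 9.0: take 800 of its 1300 — requirement met.
Option D, Option W, Option B: unused.

800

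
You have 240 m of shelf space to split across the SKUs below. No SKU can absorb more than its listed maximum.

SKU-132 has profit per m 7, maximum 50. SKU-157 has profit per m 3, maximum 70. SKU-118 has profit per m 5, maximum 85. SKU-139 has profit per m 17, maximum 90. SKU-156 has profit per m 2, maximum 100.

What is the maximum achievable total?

Order the SKUs by profit per m: SKU-139 17 > SKU-132 7 > SKU-118 5 > SKU-157 3 > SKU-156 2.
Give SKU-139 90 to hit its cap of 90 ; 150 left.
Give SKU-132 50 to hit its cap of 50 ; 100 left.
SKU-118: +85 to 85 (cap) ; 15 left.
SKU-157 has room for 70 but only 15 remain, so it gets 15.
Total = 7×50 + 3×15 + 5×85 + 17×90 = 2350.

2350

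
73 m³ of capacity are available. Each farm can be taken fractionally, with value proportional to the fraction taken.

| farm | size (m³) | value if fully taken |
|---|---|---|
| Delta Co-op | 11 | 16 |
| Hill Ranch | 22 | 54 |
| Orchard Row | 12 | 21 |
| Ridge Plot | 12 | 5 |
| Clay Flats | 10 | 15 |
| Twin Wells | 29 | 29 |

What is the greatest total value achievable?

Best value per unit of size first: Hill Ranch 54/22≈2.45, Orchard Row 21/12≈1.75, Clay Flats 15/10≈1.5, Delta Co-op 16/11≈1.45, Twin Wells 29/29≈1, Ridge Plot 5/12≈0.417.
Hill Ranch: take in full, 22 m³ for value 54 ; 51 left.
All 12 m³ of Orchard Row fit (value 21) ; 39 remain.
Take all of Clay Flats (10 m³, value 15) ; 29 m³ left.
Take all of Delta Co-op (11 m³, value 16) ; 18 m³ left.
18 m³ left: a 18/29 share of Twin Wells gives 29×18/29 = 18.
Total value = 124.

124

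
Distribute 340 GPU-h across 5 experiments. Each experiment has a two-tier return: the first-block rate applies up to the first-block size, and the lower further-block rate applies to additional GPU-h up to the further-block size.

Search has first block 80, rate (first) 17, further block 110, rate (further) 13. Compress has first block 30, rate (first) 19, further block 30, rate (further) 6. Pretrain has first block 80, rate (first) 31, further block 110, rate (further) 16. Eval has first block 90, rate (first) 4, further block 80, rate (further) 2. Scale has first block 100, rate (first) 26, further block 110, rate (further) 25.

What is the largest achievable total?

Rank every tier by rate: Pretrain/T1 31 > Scale/T1 26 > Scale/T2 25 > Compress/T1 19 > Search/T1 17 > Pretrain/T2 16 > Search/T2 13 > Compress/T2 6 > Eval/T1 4 > Eval/T2 2.
Fill Pretrain T1 block (80 at 31) ; 260 left.
Fill Scale T1 block (100 at 26) ; 160 left.
Scale/T2 (25): +110 ; 50 left.
Compress T1 at 19: fill all 30 ; 20 left.
Search/T1: +20 of 80 at 17; pool empty.
Total = 31×80 + 26×100 + 25×110 + 19×30 + 17×20 = 8740.

8740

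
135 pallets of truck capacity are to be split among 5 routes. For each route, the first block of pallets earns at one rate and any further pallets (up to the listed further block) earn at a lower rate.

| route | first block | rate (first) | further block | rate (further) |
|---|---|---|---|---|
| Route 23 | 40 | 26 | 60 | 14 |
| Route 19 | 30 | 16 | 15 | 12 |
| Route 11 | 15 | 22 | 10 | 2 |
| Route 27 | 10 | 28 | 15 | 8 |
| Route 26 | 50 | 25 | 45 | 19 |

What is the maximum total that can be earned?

Order all 10 blocks by rate: Route 27/first 28 > Route 23/first 26 > Route 26/first 25 > Route 11/first 22 > Route 26/second 19 > Route 19/first 16 > Route 23/second 14 > Route 19/second 12 > Route 27/second 8 > Route 11/second 2.
Route 27 first at 28: fill all 10 — 125 left.
Route 23/first (26): +40 — 85 left.
Route 26/first (25): +50 — 35 left.
Fill Route 11 first block (15 at 22) — 20 left.
Route 26 second at 19: only 20 left, fill 20.
Total = 28×10 + 26×40 + 25×50 + 22×15 + 19×20 = 3280.

3280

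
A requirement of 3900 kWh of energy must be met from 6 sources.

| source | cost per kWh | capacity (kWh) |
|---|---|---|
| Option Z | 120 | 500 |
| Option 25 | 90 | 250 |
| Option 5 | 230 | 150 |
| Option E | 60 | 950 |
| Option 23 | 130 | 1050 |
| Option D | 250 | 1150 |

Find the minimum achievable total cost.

Cheapest first:
Take 950 from Option E at 60 ; need 2950 more.
Take 250 from Option 25 at 90 ; need 2700 more.
Take 500 from Option Z at 120 ; need 2200 more.
Take 1050 from Option 23 at 130 ; need 1150 more.
Option 5 (230): use full 150 ; 1000 kWh to go.
Option D (250): take the remaining 1000 ; done.
Cost = 950×60 + 250×90 + 500×120 + 1050×130 + 150×230 + 1000×250 = 560500.

560500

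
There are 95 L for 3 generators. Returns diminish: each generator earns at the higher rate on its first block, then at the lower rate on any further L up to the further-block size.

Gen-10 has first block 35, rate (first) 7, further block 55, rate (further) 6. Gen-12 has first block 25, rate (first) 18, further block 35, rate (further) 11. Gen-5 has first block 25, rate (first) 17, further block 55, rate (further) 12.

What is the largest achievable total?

Rank every tier by rate: Gen-12/T1 18 > Gen-5/T1 17 > Gen-5/T2 12 > Gen-12/T2 11 > Gen-10/T1 7 > Gen-10/T2 6.
Gen-12 T1 at 18: fill all 25 — 70 left.
Gen-5 T1 at 17: fill all 25 — 45 left.
45 remain; put them into Gen-5 T2 at 12.
Total = 18×25 + 17×25 + 12×45 = 1415.

1415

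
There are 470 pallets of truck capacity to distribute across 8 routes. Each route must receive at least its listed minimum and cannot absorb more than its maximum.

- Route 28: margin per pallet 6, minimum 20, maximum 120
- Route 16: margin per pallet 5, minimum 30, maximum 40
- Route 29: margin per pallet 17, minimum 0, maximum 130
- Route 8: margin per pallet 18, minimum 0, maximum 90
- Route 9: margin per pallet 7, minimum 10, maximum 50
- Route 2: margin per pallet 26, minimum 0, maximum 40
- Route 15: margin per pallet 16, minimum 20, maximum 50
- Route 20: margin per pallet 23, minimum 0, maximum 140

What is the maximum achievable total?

8580

Meeting every minimum uses 20+30+0+0+10+0+20+0 = 80 pallets, leaving 390.
Order the routes by margin per pallet: Route 2 26 > Route 20 23 > Route 8 18 > Route 29 17 > Route 15 16 > Route 9 7 > Route 28 6 > Route 16 5.
Give Route 2 40 more to hit its cap of 40 — 350 left.
Give Route 20 140 more to hit its cap of 140 — 210 left.
Route 8 takes 90 more to reach its cap of 90 — 120 left.
Route 29 has room for 130 more but only 120 remain, so it gets 120.
Total = 6×20 + 5×30 + 17×120 + 18×90 + 7×10 + 26×40 + 16×20 + 23×140 = 8580.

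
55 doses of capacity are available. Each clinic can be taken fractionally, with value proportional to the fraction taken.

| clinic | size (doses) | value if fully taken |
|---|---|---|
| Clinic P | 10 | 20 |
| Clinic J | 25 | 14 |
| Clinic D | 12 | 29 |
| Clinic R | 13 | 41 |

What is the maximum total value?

Best value per unit of size first: Clinic R 41/13≈3.15, Clinic D 29/12≈2.42, Clinic P 20/10≈2, Clinic J 14/25≈0.56.
Take all of Clinic R (13 doses, value 41) ; 42 doses left.
Take all of Clinic D (12 doses, value 29) ; 30 doses left.
Take all of Clinic P (10 doses, value 20) ; 20 doses left.
Only 20 doses remain; take 20/25 of Clinic J for value 14×20/25 = 11.2.
Total value = 101.2.

101.2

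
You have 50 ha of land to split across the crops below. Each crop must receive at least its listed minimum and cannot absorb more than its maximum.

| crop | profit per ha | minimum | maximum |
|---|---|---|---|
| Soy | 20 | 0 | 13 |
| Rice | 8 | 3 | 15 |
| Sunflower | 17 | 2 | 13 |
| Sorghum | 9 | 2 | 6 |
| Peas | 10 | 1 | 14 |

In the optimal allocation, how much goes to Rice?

Meeting every minimum uses 0+3+2+2+1 = 8 ha, leaving 42.
Rank by profit per ha: Soy 20 > Sunflower 17 > Peas 10 > Sorghum 9 > Rice 8.
Soy takes 13 more to reach its cap of 13 — 29 left.
Give Sunflower 11 more to hit its cap of 13 — 18 left.
Peas: +13 to 14 (cap) — 5 left.
Sorghum: +4 to 6 (cap) — 1 left.
Rice: +1 (room for 12) → 4. Pool exhausted.

4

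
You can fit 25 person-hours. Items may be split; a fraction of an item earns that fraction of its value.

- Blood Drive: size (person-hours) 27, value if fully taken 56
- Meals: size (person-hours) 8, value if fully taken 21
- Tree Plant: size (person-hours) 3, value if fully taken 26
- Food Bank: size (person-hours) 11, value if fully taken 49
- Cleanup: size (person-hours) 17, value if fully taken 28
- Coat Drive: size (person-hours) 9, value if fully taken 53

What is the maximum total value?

133.25

Rank by value-to-size ratio: Tree Plant 26/3≈8.67, Coat Drive 53/9≈5.89, Food Bank 49/11≈4.45, Meals 21/8≈2.62, Blood Drive 56/27≈2.07, Cleanup 28/17≈1.65.
Take all of Tree Plant (3 person-hours, value 26) ; 22 person-hours left.
Take all of Coat Drive (9 person-hours, value 53) ; 13 person-hours left.
Take all of Food Bank (11 person-hours, value 49) ; 2 person-hours left.
Only 2 person-hours remain; take 2/8 of Meals for value 21×2/8 = 5.25.
Total value = 133.25.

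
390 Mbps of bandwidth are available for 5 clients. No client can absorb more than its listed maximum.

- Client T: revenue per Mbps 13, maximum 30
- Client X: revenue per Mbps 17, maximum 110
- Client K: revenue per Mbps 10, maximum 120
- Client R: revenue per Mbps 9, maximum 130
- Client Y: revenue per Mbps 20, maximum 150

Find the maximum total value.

Rank by revenue per Mbps: Client Y 20 > Client X 17 > Client T 13 > Client K 10 > Client R 9.
Client Y takes 150 to reach its cap of 150 → 240 left.
Client X takes 110 to reach its cap of 110 → 130 left.
Client T takes 30 to reach its cap of 30 → 100 left.
Client K has room for 120 but only 100 remain, so it gets 100.
Total = 13×30 + 17×110 + 10×100 + 20×150 = 6260.

6260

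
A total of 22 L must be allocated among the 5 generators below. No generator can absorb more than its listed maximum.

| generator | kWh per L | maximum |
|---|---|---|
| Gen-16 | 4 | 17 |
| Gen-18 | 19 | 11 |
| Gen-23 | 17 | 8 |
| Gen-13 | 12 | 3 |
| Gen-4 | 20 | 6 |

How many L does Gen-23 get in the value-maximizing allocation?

5

Highest kWh per L first: Gen-4 20 > Gen-18 19 > Gen-23 17 > Gen-13 12 > Gen-16 4.
Gen-4 takes 6 to reach its cap of 6 → 16 left.
Give Gen-18 11 to hit its cap of 11 → 5 left.
Gen-23: +5 (room for 8) → 5. Pool exhausted.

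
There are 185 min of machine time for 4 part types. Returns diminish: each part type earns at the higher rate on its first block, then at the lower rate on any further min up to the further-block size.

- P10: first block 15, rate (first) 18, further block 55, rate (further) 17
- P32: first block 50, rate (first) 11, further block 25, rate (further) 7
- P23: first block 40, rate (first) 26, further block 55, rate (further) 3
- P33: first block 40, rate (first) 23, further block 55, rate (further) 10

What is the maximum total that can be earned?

Treat each block as its own option and order by rate: P23/tier1 26 > P33/tier1 23 > P10/tier1 18 > P10/tier2 17 > P32/tier1 11 > P33/tier2 10 > P32/tier2 7 > P23/tier2 3.
P23 tier1 at 26: fill all 40 ; 145 left.
P33/tier1 (23): +40 ; 105 left.
Fill P10 tier1 block (15 at 18) ; 90 left.
Fill P10 tier2 block (55 at 17) ; 35 left.
P32 tier1 at 11: only 35 left, fill 35.
Total = 26×40 + 23×40 + 18×15 + 17×55 + 11×35 = 3550.

3550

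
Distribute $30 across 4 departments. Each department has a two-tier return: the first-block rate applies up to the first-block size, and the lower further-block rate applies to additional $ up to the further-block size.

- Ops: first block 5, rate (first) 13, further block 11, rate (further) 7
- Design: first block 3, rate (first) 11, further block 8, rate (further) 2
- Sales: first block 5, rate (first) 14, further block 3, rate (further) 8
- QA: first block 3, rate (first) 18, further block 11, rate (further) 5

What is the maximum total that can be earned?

323

Treat each block as its own option and order by rate: QA/tier1 18 > Sales/tier1 14 > Ops/tier1 13 > Design/tier1 11 > Sales/tier2 8 > Ops/tier2 7 > QA/tier2 5 > Design/tier2 2.
Fill QA tier1 block (3 at 18) → 27 left.
Fill Sales tier1 block (5 at 14) → 22 left.
Fill Ops tier1 block (5 at 13) → 17 left.
Fill Design tier1 block (3 at 11) → 14 left.
Sales tier2 at 8: fill all 3 → 11 left.
Ops tier2 at 7: fill all 11 → 0 left.
Total = 18×3 + 14×5 + 13×5 + 11×3 + 8×3 + 7×11 = 323.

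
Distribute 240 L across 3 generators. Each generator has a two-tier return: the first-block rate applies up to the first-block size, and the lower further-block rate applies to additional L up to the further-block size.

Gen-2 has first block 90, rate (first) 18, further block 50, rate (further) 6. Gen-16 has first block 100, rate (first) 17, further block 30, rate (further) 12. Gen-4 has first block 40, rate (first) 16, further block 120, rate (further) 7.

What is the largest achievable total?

Treat each block as its own option and order by rate: Gen-2/tier1 18 > Gen-16/tier1 17 > Gen-4/tier1 16 > Gen-16/tier2 12 > Gen-4/tier2 7 > Gen-2/tier2 6.
Fill Gen-2 tier1 block (90 at 18) → 150 left.
Gen-16/tier1 (17): +100 → 50 left.
Gen-4 tier1 at 16: fill all 40 → 10 left.
Gen-16 tier2 at 12: only 10 left, fill 10.
Total = 18×90 + 17×100 + 16×40 + 12×10 = 4080.

4080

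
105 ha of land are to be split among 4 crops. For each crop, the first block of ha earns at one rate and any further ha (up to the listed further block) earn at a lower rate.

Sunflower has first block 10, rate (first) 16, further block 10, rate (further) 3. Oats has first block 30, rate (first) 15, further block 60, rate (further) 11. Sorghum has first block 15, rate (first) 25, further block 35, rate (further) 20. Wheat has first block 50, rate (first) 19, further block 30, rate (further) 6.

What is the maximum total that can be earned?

Order all 8 blocks by rate: Sorghum/tier1 25 > Sorghum/tier2 20 > Wheat/tier1 19 > Sunflower/tier1 16 > Oats/tier1 15 > Oats/tier2 11 > Wheat/tier2 6 > Sunflower/tier2 3.
Sorghum/tier1 (25): +15 ; 90 left.
Fill Sorghum tier2 block (35 at 20) ; 55 left.
Wheat/tier1 (19): +50 ; 5 left.
5 remain; put them into Sunflower tier1 at 16.
Total = 25×15 + 20×35 + 19×50 + 16×5 = 2105.

2105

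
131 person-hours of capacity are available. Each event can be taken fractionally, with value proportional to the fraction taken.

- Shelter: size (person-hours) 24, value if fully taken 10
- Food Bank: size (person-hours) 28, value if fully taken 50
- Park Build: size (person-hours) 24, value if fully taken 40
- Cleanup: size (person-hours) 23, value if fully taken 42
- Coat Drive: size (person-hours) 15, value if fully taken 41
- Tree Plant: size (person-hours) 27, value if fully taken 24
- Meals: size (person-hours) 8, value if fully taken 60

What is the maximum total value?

Rank by value-to-size ratio: Meals 60/8≈7.5, Coat Drive 41/15≈2.73, Cleanup 42/23≈1.83, Food Bank 50/28≈1.79, Park Build 40/24≈1.67, Tree Plant 24/27≈0.889, Shelter 10/24≈0.417.
All 8 person-hours of Meals fit (value 60) → 123 remain.
Coat Drive: take in full, 15 person-hours for value 41 → 108 left.
Take all of Cleanup (23 person-hours, value 42) → 85 person-hours left.
Take all of Food Bank (28 person-hours, value 50) → 57 person-hours left.
Take all of Park Build (24 person-hours, value 40) → 33 person-hours left.
Take all of Tree Plant (27 person-hours, value 24) → 6 person-hours left.
Fill the last 6 person-hours with part of Shelter: 6/24 of it earns 2.5.
Total value = 259.5.

259.5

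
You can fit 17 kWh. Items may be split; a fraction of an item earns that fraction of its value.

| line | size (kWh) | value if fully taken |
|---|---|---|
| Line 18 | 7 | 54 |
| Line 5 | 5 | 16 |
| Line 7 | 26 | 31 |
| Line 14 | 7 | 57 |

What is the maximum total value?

120.6

Sort by value density: Line 14 57/7≈8.14, Line 18 54/7≈7.71, Line 5 16/5≈3.2, Line 7 31/26≈1.19.
Take all of Line 14 (7 kWh, value 57) → 10 kWh left.
Line 18: take in full, 7 kWh for value 54 → 3 left.
Only 3 kWh remain; take 3/5 of Line 5 for value 16×3/5 = 9.6.
Total value = 120.6.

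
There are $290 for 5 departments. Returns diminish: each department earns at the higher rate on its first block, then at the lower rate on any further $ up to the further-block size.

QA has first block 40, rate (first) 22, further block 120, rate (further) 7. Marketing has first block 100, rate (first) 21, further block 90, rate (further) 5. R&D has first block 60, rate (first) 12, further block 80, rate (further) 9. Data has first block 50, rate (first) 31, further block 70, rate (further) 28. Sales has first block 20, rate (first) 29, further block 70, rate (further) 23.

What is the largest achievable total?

Rank every tier by rate: Data/tier1 31 > Sales/tier1 29 > Data/tier2 28 > Sales/tier2 23 > QA/tier1 22 > Marketing/tier1 21 > R&D/tier1 12 > R&D/tier2 9 > QA/tier2 7 > Marketing/tier2 5.
Data/tier1 (31): +50 — 240 left.
Sales/tier1 (29): +20 — 220 left.
Data/tier2 (28): +70 — 150 left.
Fill Sales tier2 block (70 at 23) — 80 left.
QA tier1 at 22: fill all 40 — 40 left.
40 remain; put them into Marketing tier1 at 21.
Total = 31×50 + 29×20 + 28×70 + 23×70 + 22×40 + 21×40 = 7420.

7420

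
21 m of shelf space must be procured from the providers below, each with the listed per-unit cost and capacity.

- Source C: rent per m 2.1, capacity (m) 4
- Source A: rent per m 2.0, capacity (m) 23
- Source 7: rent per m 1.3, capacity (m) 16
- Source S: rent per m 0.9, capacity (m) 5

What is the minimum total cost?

25.3

Use providers in increasing cost order.
Take 5 from Source S at 0.9 → need 16 more.
Source 7 at 1.3: take all 16 m → 0 still needed.
Source A, Source C: unused.
Cost = 5×0.9 + 16×1.3 = 25.3.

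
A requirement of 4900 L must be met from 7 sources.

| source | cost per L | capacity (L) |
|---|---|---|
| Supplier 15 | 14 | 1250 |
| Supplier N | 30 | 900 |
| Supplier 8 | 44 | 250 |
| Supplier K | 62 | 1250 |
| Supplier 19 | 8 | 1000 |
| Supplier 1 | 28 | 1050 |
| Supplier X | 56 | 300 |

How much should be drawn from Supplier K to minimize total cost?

150

Use sources in increasing cost order.
Take 1000 from Supplier 19 at 8 → need 3900 more.
Supplier 15 (14): use full 1250 → 2650 L to go.
Supplier 1 at 28: take all 1050 L → 1600 still needed.
Supplier N (30): use full 900 → 700 L to go.
Supplier 8 (44): use full 250 → 450 L to go.
Supplier X (56): use full 300 → 150 L to go.
Supplier K (62): take the remaining 150 → done.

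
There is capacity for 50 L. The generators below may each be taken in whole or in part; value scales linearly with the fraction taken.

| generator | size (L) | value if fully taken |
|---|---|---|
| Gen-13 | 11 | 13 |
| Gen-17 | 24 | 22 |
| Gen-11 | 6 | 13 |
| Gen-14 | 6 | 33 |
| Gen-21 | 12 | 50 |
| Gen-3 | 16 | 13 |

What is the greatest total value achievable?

Sort by value density: Gen-14 33/6≈5.5, Gen-21 50/12≈4.17, Gen-11 13/6≈2.17, Gen-13 13/11≈1.18, Gen-17 22/24≈0.917, Gen-3 13/16≈0.812.
Gen-14: take in full, 6 L for value 33 — 44 left.
Take all of Gen-21 (12 L, value 50) — 32 L left.
Take all of Gen-11 (6 L, value 13) — 26 L left.
All 11 L of Gen-13 fit (value 13) — 15 remain.
15 L left: a 15/24 share of Gen-17 gives 22×15/24 = 13.75.
Total value = 122.75.

122.75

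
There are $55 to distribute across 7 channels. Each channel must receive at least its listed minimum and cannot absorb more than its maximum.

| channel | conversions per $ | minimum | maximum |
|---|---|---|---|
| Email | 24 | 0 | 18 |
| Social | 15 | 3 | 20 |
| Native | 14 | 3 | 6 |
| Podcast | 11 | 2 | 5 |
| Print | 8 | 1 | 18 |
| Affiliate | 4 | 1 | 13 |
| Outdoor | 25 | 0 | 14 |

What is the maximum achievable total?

1098

Meeting every minimum uses 0+3+3+2+1+1+0 = 10 $, leaving 45.
Rank by conversions per $: Outdoor 25 > Email 24 > Social 15 > Native 14 > Podcast 11 > Print 8 > Affiliate 4.
Outdoor: +14 to 14 (cap) → 31 left.
Email: +18 to 18 (cap) → 13 left.
Social: +13 (room for 17) → 16. Pool exhausted.
Total = 24×18 + 15×16 + 14×3 + 11×2 + 8×1 + 4×1 + 25×14 = 1098.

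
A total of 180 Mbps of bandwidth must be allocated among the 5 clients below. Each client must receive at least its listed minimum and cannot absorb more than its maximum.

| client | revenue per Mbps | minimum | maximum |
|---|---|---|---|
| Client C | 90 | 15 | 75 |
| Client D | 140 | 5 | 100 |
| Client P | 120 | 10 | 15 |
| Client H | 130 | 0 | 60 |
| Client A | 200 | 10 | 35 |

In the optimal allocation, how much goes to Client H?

Meeting every minimum uses 15+5+10+0+10 = 40 Mbps, leaving 140.
Rank by revenue per Mbps: Client A 200 > Client D 140 > Client H 130 > Client P 120 > Client C 90.
Client A: +25 to 35 (cap) — 115 left.
Client D takes 95 more to reach its cap of 100 — 20 left.
Client H has room for 60 more but only 20 remain, so it gets 20.

20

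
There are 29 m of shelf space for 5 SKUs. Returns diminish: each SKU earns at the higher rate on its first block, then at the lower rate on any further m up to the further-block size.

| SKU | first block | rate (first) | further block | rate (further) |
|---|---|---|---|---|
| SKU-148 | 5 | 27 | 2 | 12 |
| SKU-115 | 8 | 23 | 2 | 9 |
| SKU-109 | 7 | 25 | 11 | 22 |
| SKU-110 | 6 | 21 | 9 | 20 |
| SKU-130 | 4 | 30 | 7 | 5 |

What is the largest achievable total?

724

Rank every tier by rate: SKU-130/tier1 30 > SKU-148/tier1 27 > SKU-109/tier1 25 > SKU-115/tier1 23 > SKU-109/tier2 22 > SKU-110/tier1 21 > SKU-110/tier2 20 > SKU-148/tier2 12 > SKU-115/tier2 9 > SKU-130/tier2 5.
Fill SKU-130 tier1 block (4 at 30) ; 25 left.
SKU-148 tier1 at 27: fill all 5 ; 20 left.
Fill SKU-109 tier1 block (7 at 25) ; 13 left.
SKU-115/tier1 (23): +8 ; 5 left.
5 remain; put them into SKU-109 tier2 at 22.
Total = 30×4 + 27×5 + 25×7 + 23×8 + 22×5 = 724.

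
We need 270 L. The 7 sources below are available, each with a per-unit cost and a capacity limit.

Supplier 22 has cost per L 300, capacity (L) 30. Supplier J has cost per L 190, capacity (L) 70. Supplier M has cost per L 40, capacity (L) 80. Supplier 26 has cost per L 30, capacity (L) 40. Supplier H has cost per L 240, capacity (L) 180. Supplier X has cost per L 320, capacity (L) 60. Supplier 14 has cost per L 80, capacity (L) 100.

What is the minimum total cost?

Use sources in increasing cost order.
Supplier 26 (30): use full 40 — 230 L to go.
Supplier M at 40: take all 80 L — 150 still needed.
Supplier 14 at 80: take all 100 L — 50 still needed.
Supplier J at 190: take 50 of its 70 — requirement met.
Supplier H, Supplier 22, Supplier X: unused.
Cost = 40×30 + 80×40 + 100×80 + 50×190 = 21900.

21900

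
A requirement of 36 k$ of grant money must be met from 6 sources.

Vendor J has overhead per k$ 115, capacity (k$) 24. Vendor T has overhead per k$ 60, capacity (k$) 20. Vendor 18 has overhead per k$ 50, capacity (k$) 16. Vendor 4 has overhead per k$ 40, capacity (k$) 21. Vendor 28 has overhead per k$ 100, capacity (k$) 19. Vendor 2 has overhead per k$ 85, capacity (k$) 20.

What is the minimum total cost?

1590

Use sources in increasing cost order.
Take 21 from Vendor 4 at 40 ; need 15 more.
Vendor 18 (50): take the remaining 15 ; done.
Vendor T, Vendor 2, Vendor 28, Vendor J: unused.
Cost = 21×40 + 15×50 = 1590.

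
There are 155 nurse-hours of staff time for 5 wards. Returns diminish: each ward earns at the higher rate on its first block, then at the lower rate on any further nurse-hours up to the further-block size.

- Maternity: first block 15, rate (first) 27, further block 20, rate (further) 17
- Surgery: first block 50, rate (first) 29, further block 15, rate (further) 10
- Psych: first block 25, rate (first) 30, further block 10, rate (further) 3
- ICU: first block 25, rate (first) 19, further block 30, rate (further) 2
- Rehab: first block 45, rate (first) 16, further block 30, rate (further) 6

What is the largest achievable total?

Rank every tier by rate: Psych/tier1 30 > Surgery/tier1 29 > Maternity/tier1 27 > ICU/tier1 19 > Maternity/tier2 17 > Rehab/tier1 16 > Surgery/tier2 10 > Rehab/tier2 6 > Psych/tier2 3 > ICU/tier2 2.
Psych/tier1 (30): +25 → 130 left.
Surgery/tier1 (29): +50 → 80 left.
Maternity tier1 at 27: fill all 15 → 65 left.
Fill ICU tier1 block (25 at 19) → 40 left.
Fill Maternity tier2 block (20 at 17) → 20 left.
Rehab tier1 at 16: only 20 left, fill 20.
Total = 30×25 + 29×50 + 27×15 + 19×25 + 17×20 + 16×20 = 3740.

3740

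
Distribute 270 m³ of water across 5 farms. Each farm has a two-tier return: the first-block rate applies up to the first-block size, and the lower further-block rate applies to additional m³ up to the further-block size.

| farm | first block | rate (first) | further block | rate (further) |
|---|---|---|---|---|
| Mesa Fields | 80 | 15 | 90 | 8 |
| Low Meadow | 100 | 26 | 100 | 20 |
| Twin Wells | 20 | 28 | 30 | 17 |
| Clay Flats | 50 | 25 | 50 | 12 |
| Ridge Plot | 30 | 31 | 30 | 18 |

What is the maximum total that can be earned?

6740

Order all 10 blocks by rate: Ridge Plot/first 31 > Twin Wells/first 28 > Low Meadow/first 26 > Clay Flats/first 25 > Low Meadow/second 20 > Ridge Plot/second 18 > Twin Wells/second 17 > Mesa Fields/first 15 > Clay Flats/second 12 > Mesa Fields/second 8.
Ridge Plot/first (31): +30 — 240 left.
Twin Wells first at 28: fill all 20 — 220 left.
Fill Low Meadow first block (100 at 26) — 120 left.
Clay Flats first at 25: fill all 50 — 70 left.
70 remain; put them into Low Meadow second at 20.
Total = 31×30 + 28×20 + 26×100 + 25×50 + 20×70 = 6740.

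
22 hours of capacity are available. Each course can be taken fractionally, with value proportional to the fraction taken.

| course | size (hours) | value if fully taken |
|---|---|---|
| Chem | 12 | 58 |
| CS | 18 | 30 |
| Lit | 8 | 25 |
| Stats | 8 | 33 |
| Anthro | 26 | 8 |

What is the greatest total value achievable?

Sort by value density: Chem 58/12≈4.83, Stats 33/8≈4.12, Lit 25/8≈3.12, CS 30/18≈1.67, Anthro 8/26≈0.308.
Take all of Chem (12 hours, value 58) — 10 hours left.
Take all of Stats (8 hours, value 33) — 2 hours left.
Fill the last 2 hours with part of Lit: 2/8 of it earns 6.25.
Total value = 97.25.

97.25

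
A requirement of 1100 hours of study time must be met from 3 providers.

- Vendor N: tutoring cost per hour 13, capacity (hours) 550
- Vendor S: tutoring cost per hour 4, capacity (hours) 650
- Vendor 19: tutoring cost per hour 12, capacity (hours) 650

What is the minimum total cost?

Use providers in increasing cost order.
Take 650 from Vendor S at 4 ; need 450 more.
Vendor 19 at 12: take 450 of its 650 ; requirement met.
Vendor N: unused.
Cost = 650×4 + 450×12 = 8000.

8000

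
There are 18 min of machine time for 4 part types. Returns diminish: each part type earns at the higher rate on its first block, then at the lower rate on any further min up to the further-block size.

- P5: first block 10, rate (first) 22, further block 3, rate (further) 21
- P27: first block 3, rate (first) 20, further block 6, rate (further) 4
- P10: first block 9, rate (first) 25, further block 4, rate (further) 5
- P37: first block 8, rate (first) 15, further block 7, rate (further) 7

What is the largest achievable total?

423

Treat each block as its own option and order by rate: P10/tier1 25 > P5/tier1 22 > P5/tier2 21 > P27/tier1 20 > P37/tier1 15 > P37/tier2 7 > P10/tier2 5 > P27/tier2 4.
Fill P10 tier1 block (9 at 25) ; 9 left.
P5/tier1: +9 of 10 at 22; pool empty.
Total = 25×9 + 22×9 = 423.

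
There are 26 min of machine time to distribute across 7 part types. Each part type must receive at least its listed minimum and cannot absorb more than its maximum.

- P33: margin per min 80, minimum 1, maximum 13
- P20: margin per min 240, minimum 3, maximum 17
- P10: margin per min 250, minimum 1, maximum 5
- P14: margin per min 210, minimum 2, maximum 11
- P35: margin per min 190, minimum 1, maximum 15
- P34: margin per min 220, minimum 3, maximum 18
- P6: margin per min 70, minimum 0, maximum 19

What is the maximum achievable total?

5960

Meeting every minimum uses 1+3+1+2+1+3+0 = 11 min, leaving 15.
Order the part types by margin per min: P10 250 > P20 240 > P34 220 > P14 210 > P35 190 > P33 80 > P6 70.
P10: +4 to 5 (cap) ; 11 left.
P20: +11 (room for 14) → 14. Pool exhausted.
Total = 80×1 + 240×14 + 250×5 + 210×2 + 190×1 + 220×3 = 5960.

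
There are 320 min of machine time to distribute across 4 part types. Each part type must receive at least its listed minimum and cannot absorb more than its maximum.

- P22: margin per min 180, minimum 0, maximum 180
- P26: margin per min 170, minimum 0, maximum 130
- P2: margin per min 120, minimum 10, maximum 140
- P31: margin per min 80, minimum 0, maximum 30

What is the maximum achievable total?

Meeting every minimum uses 0+0+10+0 = 10 min, leaving 310.
Order the part types by margin per min: P22 180 > P26 170 > P2 120 > P31 80.
P22 takes 180 more to reach its cap of 180 ; 130 left.
P26: +130 to 130 (cap) ; 0 left.
Total = 180×180 + 170×130 + 120×10 = 55700.

55700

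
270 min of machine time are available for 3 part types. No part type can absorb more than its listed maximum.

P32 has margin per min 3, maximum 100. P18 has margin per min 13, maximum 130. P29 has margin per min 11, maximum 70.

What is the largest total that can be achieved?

2670

Order the part types by margin per min: P18 13 > P29 11 > P32 3.
Give P18 130 to hit its cap of 130 → 140 left.
Give P29 70 to hit its cap of 70 → 70 left.
P32: +70 (room for 100) → 70. Pool exhausted.
Total = 3×70 + 13×130 + 11×70 = 2670.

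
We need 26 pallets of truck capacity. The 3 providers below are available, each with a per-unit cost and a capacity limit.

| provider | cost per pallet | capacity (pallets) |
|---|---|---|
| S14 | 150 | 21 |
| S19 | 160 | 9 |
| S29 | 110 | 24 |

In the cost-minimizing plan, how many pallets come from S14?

2

Use providers in increasing cost order.
S29 (110): use full 24 ; 2 pallets to go.
Take 2 from S14 at 150 to finish.
S19: unused.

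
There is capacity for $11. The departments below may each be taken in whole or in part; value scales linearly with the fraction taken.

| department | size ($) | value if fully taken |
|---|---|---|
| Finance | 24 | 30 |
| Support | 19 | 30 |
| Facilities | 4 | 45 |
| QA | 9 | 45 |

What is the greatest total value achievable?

80

Sort by value density: Facilities 45/4≈11.2, QA 45/9≈5, Support 30/19≈1.58, Finance 30/24≈1.25.
Facilities: take in full, 4 $ for value 45 → 7 left.
Fill the last 7 $ with part of QA: 7/9 of it earns 35.
Total value = 80.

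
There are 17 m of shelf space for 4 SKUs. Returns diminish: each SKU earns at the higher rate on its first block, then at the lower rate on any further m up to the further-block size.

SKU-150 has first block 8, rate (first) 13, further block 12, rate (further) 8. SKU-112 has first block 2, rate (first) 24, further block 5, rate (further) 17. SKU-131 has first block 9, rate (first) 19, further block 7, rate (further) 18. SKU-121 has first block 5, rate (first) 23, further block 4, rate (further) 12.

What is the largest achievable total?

352

Treat each block as its own option and order by rate: SKU-112/tier1 24 > SKU-121/tier1 23 > SKU-131/tier1 19 > SKU-131/tier2 18 > SKU-112/tier2 17 > SKU-150/tier1 13 > SKU-121/tier2 12 > SKU-150/tier2 8.
SKU-112 tier1 at 24: fill all 2 ; 15 left.
Fill SKU-121 tier1 block (5 at 23) ; 10 left.
SKU-131/tier1 (19): +9 ; 1 left.
1 remain; put them into SKU-131 tier2 at 18.
Total = 24×2 + 23×5 + 19×9 + 18×1 = 352.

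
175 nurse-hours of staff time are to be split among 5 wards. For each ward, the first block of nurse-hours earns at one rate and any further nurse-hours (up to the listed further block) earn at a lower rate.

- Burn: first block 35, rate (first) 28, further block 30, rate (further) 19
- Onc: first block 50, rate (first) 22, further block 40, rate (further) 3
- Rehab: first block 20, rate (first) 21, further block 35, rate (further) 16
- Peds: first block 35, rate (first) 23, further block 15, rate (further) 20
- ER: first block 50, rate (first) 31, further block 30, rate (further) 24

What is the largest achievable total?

Treat each block as its own option and order by rate: ER/tier1 31 > Burn/tier1 28 > ER/tier2 24 > Peds/tier1 23 > Onc/tier1 22 > Rehab/tier1 21 > Peds/tier2 20 > Burn/tier2 19 > Rehab/tier2 16 > Onc/tier2 3.
Fill ER tier1 block (50 at 31) — 125 left.
Burn/tier1 (28): +35 — 90 left.
ER/tier2 (24): +30 — 60 left.
Peds/tier1 (23): +35 — 25 left.
Onc/tier1: +25 of 50 at 22; pool empty.
Total = 31×50 + 28×35 + 24×30 + 23×35 + 22×25 = 4605.

4605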